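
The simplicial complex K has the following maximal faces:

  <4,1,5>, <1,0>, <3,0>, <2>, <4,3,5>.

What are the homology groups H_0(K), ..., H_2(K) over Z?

H_0 = Z^2,  H_1 = Z,  H_2 = 0.

We work with the vertex ordering 0 < 1 < 2 < 3 < 4 < 5. The simplices of K, each written with vertices in increasing order, are:

  0-simplices (6): [0], [1], [2], [3], [4], [5]
  1-simplices (7): [0,1], [0,3], [1,4], [1,5], [3,4], [3,5], [4,5]
  2-simplices (2): [1,4,5], [3,4,5]

giving chain groups C_0 ≅ Z^6, C_1 ≅ Z^7, C_2 ≅ Z^2.

∂_1: C_1 → C_0 is given by ∂[p,q] = [q] − [p]. For instance
  ∂[3,5] = [5] − [3].
The resulting 6×7 matrix has rank 4, and its Smith normal form has invariant factors (1,1,1,1).

∂_2: C_2 → C_1 maps a triangle to the signed sum of its edges. For instance
  ∂[1,4,5] = [4,5] − [1,5] + [1,4],
  ∂[3,4,5] = [4,5] − [3,5] + [3,4].
This gives a 7×2 integer matrix of rank 2; reducing to Smith normal form yields diagonal entries (1,1).

Now H_k = ker ∂_k / im ∂_{k+1}, so:

  H_0: rank C_0 − rank ∂_1 = 6 − 4 = 2, and the invariant factors of ∂_1 are all 1, so H_0 ≅ Z^2.
  H_1: rank ker ∂_1 − rank ∂_2 = (7 − 4) − 2 = 1, and the invariant factors of ∂_2 are all 1, so H_1 ≅ Z.
  H_2: rank ker ∂_2 − rank ∂_3 = (2 − 2) − 0 = 0, and there is no ∂_3, so H_2 ≅ 0.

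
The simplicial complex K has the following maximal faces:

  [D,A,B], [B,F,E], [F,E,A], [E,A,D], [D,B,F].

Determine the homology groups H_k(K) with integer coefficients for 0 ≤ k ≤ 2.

H_0 ≅ Z,  H_1 ≅ Z,  H_2 = 0.

Take the total order A < B < D < E < F on the vertex set. Then K (dimension 2) consists of the simplices:

  0-simplices (5): A, B, D, E, F
  1-simplices (10): AB, AD, AE, AF, BD, BE, BF, DE, DF, EF
  2-simplices (5): ABD, ADE, AEF, BDF, BEF

so the chain groups are C_0 ≅ Z^5, C_1 ≅ Z^10, C_2 ≅ Z^5.

Boundary ∂_1: C_1 → C_0 is given by ∂[p,q] = [q] − [p].
The 5×10 boundary matrix has rank 4 and Smith normal form diag(1,1,1,1).

∂_2: C_2 → C_1 sends each 2-simplex [p,q,r] to [q,r] − [p,r] + [p,q]. For instance
  ∂BEF = EF − BF + BE,
  ∂ADE = DE − AE + AD.
As a 10×5 matrix over Z this has rank 5, with invariant factors (1,1,1,1,1).

Now H_k = ker ∂_k / im ∂_{k+1}, so:

  H_0: rank C_0 − rank ∂_1 = 5 − 4 = 1, and the invariant factors of ∂_1 are all 1, so H_0 = Z.
  H_1: rank ker ∂_1 − rank ∂_2 = (10 − 4) − 5 = 1, and the invariant factors of ∂_2 are all 1, so H_1 = Z.
  H_2: rank ker ∂_2 − rank ∂_3 = (5 − 5) − 0 = 0, and there is no ∂_3, so H_2 = 0.

As a check, the Euler characteristic is 5 − 10 + 5 = 0, which agrees with 1 − 1 + 0 = 0.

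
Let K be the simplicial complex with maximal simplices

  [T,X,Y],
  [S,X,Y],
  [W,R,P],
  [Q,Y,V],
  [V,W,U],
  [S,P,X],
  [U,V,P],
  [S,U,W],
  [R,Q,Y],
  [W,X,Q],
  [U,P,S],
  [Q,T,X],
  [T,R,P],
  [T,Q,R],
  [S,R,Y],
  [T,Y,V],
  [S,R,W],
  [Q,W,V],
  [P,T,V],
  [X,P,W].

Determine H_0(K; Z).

Order the vertices as P < Q < R < S < T < U < V < W < X < Y. Listing each simplex with vertices in this order, K has dimension 2 with simplices:

  0-simplices (10): P, Q, R, S, T, U, V, W, X, Y
  1-simplices (30): PR, PS, PT, PU, PV, PW, PX, QR, QT, QV, QW, QX, QY, RS, RT, RW, RY, SU, SW, SX, SY, TV, TX, TY, UV, UW, VW, VY, WX, XY
  2-simplices (20): PRT, PRW, PSU, PSX, PTV, PUV, PWX, QRT, QRY, QTX, QVW, QVY, QWX, RSW, RSY, SUW, SXY, TVY, TXY, UVW

Hence C_0 ≅ Z^10, C_1 ≅ Z^30, C_2 ≅ Z^20.

Boundary ∂_1: C_1 → C_0 maps an edge to its endpoints' difference, ∂[p,q] = q − p.
The resulting 10×30 matrix has rank 9, and its Smith normal form has invariant factors (1,1,1,1,1,1,1,1,1).

∂_2: C_2 → C_1 sends each 2-simplex [p,q,r] to [q,r] − [p,r] + [p,q]. For instance
  ∂PUV = UV − PV + PU,
  ∂PSX = SX − PX + PS.
As a 30×20 matrix over Z this has rank 20, with invariant factors (1,1,1,1,1,1,1,1,1,1,1,1,1,1,1,1,1,1,1,2).

Reading off H_k = ker ∂_k / im ∂_{k+1}:

  H_0: rank C_0 − rank ∂_1 = 10 − 9 = 1, and the invariant factors of ∂_1 are all 1, so H_0 = Z.

(K is a triangulation of the Klein bottle.)

H_0 ≅ Z.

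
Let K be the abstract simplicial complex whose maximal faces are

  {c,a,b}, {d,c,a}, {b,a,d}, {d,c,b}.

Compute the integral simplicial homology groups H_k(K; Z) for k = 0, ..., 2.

H_0 ≅ Z,  H_1 = 0,  H_2 ≅ Z.

We work with the vertex ordering a < b < c < d. The simplices of K, each written with vertices in increasing order, are:

  0-simplices (4): a, b, c, d
  1-simplices (6): ab, ac, ad, bc, bd, cd
  2-simplices (4): abc, abd, acd, bcd

Hence C_0 ≅ Z^4, C_1 ≅ Z^6, C_2 ≅ Z^4.

Boundary ∂_1: C_1 → C_0 is given by ∂[p,q] = [q] − [p].
The resulting 4×6 matrix has rank 3, and its Smith normal form has invariant factors (1,1,1).

∂_2: C_2 → C_1 maps a triangle to the signed sum of its edges. For instance
  ∂bcd = cd − bd + bc,
  ∂abd = bd − ad + ab.
The 6×4 boundary matrix has rank 3 and Smith normal form diag(1,1,1).

From H_k ≅ ker(∂_k) / im(∂_{k+1}) we obtain:

  H_0: rank C_0 − rank ∂_1 = 4 − 3 = 1, and the invariant factors of ∂_1 are all 1, so H_0 ≅ Z.
  H_1: rank ker ∂_1 − rank ∂_2 = (6 − 3) − 3 = 0, and the invariant factors of ∂_2 are all 1, so H_1 ≅ 0.
  H_2: rank ker ∂_2 − rank ∂_3 = (4 − 3) − 0 = 1, and there is no ∂_3, so H_2 ≅ Z.

As a check, the Euler characteristic is 4 − 6 + 4 = 2, which agrees with 1 − 0 + 1 = 2.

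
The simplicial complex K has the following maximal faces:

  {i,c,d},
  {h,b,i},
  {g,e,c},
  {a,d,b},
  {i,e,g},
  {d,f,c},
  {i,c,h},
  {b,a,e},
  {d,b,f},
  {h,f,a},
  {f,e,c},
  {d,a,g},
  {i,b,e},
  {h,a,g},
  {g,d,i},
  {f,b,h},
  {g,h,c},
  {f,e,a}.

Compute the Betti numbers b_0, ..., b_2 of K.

b_0 = 1, b_1 = 1, b_2 = 0.

Fix the vertex order a < b < c < d < e < f < g < h < i and write every simplex with vertices in increasing order. Then dim K = 2 and the simplices of K are:

  0-simplices (9): a, b, c, d, e, f, g, h, i
  1-simplices (27): ab, ad, ae, af, ag, ah, bd, be, bf, bh, bi, cd, ce, cf, cg, ch, ci, df, dg, di, ef, eg, ei, fh, gh, gi, hi
  2-simplices (18): abd, abe, adg, aef, afh, agh, bdf, bei, bfh, bhi, cdf, cdi, cef, ceg, cgh, chi, dgi, egi

so the chain groups are C_0 ≅ Z^9, C_1 ≅ Z^27, C_2 ≅ Z^18.

∂_1: C_1 → C_0 maps an edge to its endpoints' difference, ∂[p,q] = q − p. For instance
  ∂gh = h − g.
The 9×27 boundary matrix has rank 8 and Smith normal form diag(1,1,1,1,1,1,1,1).

Boundary ∂_2: C_2 → C_1 maps a triangle to the signed sum of its edges. For instance
  ∂agh = gh − ah + ag,
  ∂bfh = fh − bh + bf.
As a 27×18 matrix over Z this has rank 18, with invariant factors (1,1,1,1,1,1,1,1,1,1,1,1,1,1,1,1,1,2).

Reading off H_k = ker ∂_k / im ∂_{k+1}:

  H_0: rank C_0 − rank ∂_1 = 9 − 8 = 1, and the invariant factors of ∂_1 are all 1, so H_0 ≅ Z.
  H_1: rank ker ∂_1 − rank ∂_2 = (27 − 8) − 18 = 1, and ∂_2 has invariant factor 2 > 1, so H_1 ≅ Z ⊕ Z/2.
  H_2: rank ker ∂_2 − rank ∂_3 = (18 − 18) − 0 = 0, and there is no ∂_3, so H_2 ≅ 0.

(K is a triangulation of the Klein bottle.)

Hence the Betti numbers are b_0 = 1, b_1 = 1, b_2 = 0.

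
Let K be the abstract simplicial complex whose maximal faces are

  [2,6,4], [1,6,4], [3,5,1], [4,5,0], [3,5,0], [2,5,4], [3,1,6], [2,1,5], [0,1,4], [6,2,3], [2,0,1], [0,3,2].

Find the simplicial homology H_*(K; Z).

Fix the vertex order 0 < 1 < 2 < 3 < 4 < 5 < 6 and write every simplex with vertices in increasing order. Then dim K = 2 and the simplices of K are:

  0-simplices (7): [0], [1], [2], [3], [4], [5], [6]
  1-simplices (18): [0,1], [0,2], [0,3], [0,4], [0,5], [1,2], [1,3], [1,4], [1,5], [1,6], [2,3], [2,4], [2,5], [2,6], [3,5], [3,6], [4,5], [4,6]
  2-simplices (12): [0,1,2], [0,1,4], [0,2,3], [0,3,5], [0,4,5], [1,2,5], [1,3,5], [1,3,6], [1,4,6], [2,3,6], [2,4,5], [2,4,6]

Hence C_0 ≅ Z^7, C_1 ≅ Z^18, C_2 ≅ Z^12.

The boundary map ∂_1: C_1 → C_0 sends each edge [p,q] (with p < q) to q − p.
This gives a 7×18 integer matrix of rank 6; reducing to Smith normal form yields diagonal entries (1,1,1,1,1,1).

Boundary ∂_2: C_2 → C_1 acts by ∂[p,q,r] = [q,r] − [p,r] + [p,q]. For instance
  ∂[0,1,2] = [1,2] − [0,2] + [0,1],
  ∂[2,4,5] = [4,5] − [2,5] + [2,4].
This gives a 18×12 integer matrix of rank 12; reducing to Smith normal form yields diagonal entries (1,1,1,1,1,1,1,1,1,1,1,2).

Computing H_k = (kernel of ∂_k) / (image of ∂_{k+1}):

  H_0: rank C_0 − rank ∂_1 = 7 − 6 = 1, and the invariant factors of ∂_1 are all 1, so H_0 = Z.
  H_1: rank ker ∂_1 − rank ∂_2 = (18 − 6) − 12 = 0, and ∂_2 has invariant factor 2 > 1, so H_1 = Z/2.
  H_2: rank ker ∂_2 − rank ∂_3 = (12 − 12) − 0 = 0, and there is no ∂_3, so H_2 = 0.

As a check, the Euler characteristic is 7 − 18 + 12 = 1, which agrees with 1 − 0 + 0 = 1.
(K is a triangulation of the real projective plane RP^2.)

H_0 = Z,  H_1 = Z/2,  H_2 = 0.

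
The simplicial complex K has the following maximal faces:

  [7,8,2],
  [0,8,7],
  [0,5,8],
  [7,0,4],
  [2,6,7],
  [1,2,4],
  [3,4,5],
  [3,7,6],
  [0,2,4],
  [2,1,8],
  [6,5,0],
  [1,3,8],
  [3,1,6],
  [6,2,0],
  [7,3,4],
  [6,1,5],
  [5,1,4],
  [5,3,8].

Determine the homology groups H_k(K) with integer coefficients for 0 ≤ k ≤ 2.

K has 9 vertices, 27 edges, 18 triangles.
rank ∂_0 = 0, rank ∂_1 = 8 ⇒ b_0 = 9 − 0 − 8 = 1; all invariant factors of ∂_1 are 1 so no torsion. So H_0 = Z.
rank ∂_1 = 8, rank ∂_2 = 18 ⇒ b_1 = 27 − 8 − 18 = 1; ∂_2 has invariant factor(s) [2] giving torsion. So H_1 = Z ⊕ Z/2.
rank ∂_2 = 18, rank ∂_3 = 0 ⇒ b_2 = 18 − 18 − 0 = 0. So H_2 = 0.

H_0 ≅ Z,  H_1 ≅ Z ⊕ Z/2,  H_2 = 0.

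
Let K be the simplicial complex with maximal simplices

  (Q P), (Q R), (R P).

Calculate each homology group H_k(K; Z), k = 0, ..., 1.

We work with the vertex ordering P < Q < R. The simplices of K, each written with vertices in increasing order, are:

  0-simplices (3): P, Q, R
  1-simplices (3): PQ, PR, QR

so the chain groups are C_0 ≅ Z^3, C_1 ≅ Z^3.

The boundary map ∂_1: C_1 → C_0 maps an edge to its endpoints' difference, ∂[p,q] = q − p. For instance
  ∂PR = R − P.
The 3×3 boundary matrix has rank 2 and Smith normal form diag(1,1).

From H_k ≅ ker(∂_k) / im(∂_{k+1}) we obtain:

  H_0: rank C_0 − rank ∂_1 = 3 − 2 = 1, and the invariant factors of ∂_1 are all 1, so H_0 ≅ Z.
  H_1: rank ker ∂_1 − rank ∂_2 = (3 − 2) − 0 = 1, and there is no ∂_2, so H_1 ≅ Z.

(K is a triangulation of the circle S^1.)

H_0 ≅ Z,  H_1 ≅ Z.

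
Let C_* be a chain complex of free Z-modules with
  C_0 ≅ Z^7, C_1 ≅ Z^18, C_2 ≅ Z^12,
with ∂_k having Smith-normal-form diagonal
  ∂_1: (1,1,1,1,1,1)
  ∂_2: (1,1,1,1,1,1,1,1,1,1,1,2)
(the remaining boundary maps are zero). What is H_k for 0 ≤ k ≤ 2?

H_0: b_0 = 7 − 0 − 6 = 1; torsion from ∂_1 factors > 1: none. So H_0 ≅ Z.
H_1: b_1 = 18 − 6 − 12 = 0; torsion from ∂_2 factors > 1: [2]. So H_1 ≅ Z/2Z.
H_2: b_2 = 12 − 12 − 0 = 0; torsion from ∂_3 factors > 1: none. So H_2 ≅ 0.

H_0 ≅ Z,  H_1 ≅ Z/2Z,  H_2 = 0.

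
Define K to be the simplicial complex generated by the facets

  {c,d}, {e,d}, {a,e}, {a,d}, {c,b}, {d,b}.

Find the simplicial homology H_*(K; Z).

H_0 = Z,  H_1 = Z^2.

Fix the vertex order a < b < c < d < e and write every simplex with vertices in increasing order. Then dim K = 1 and the simplices of K are:

  0-simplices (5): a, b, c, d, e
  1-simplices (6): ad, ae, bc, bd, cd, de

Hence C_0 ≅ Z^5, C_1 ≅ Z^6.

∂_1: C_1 → C_0 is given by ∂[p,q] = [q] − [p].
The 5×6 boundary matrix has rank 4 and Smith normal form diag(1,1,1,1).

From H_k ≅ ker(∂_k) / im(∂_{k+1}) we obtain:

  H_0: rank C_0 − rank ∂_1 = 5 − 4 = 1, and the invariant factors of ∂_1 are all 1, so H_0 = Z.
  H_1: rank ker ∂_1 − rank ∂_2 = (6 − 4) − 0 = 2, and there is no ∂_2, so H_1 = Z^2.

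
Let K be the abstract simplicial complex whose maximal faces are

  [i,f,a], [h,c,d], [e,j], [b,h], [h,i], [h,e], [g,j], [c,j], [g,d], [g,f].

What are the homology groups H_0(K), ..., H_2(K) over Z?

We work with the vertex ordering a < b < c < d < e < f < g < h < i < j. The simplices of K, each written with vertices in increasing order, are:

  0-simplices (10): a, b, c, d, e, f, g, h, i, j
  1-simplices (14): af, ai, bh, cd, ch, cj, dg, dh, eh, ej, fg, fi, gj, hi
  2-simplices (2): afi, cdh

giving chain groups C_0 ≅ Z^10, C_1 ≅ Z^14, C_2 ≅ Z^2.

∂_1: C_1 → C_0 maps an edge to its endpoints' difference, ∂[p,q] = q − p. For instance
  ∂cj = j − c.
The 10×14 boundary matrix has rank 9 and Smith normal form diag(1,1,1,1,1,1,1,1,1).

∂_2: C_2 → C_1 maps a triangle to the signed sum of its edges. For instance
  ∂afi = fi − ai + af,
  ∂cdh = dh − ch + cd.
This gives a 14×2 integer matrix of rank 2; reducing to Smith normal form yields diagonal entries (1,1).

From H_k ≅ ker(∂_k) / im(∂_{k+1}) we obtain:

  H_0: rank C_0 − rank ∂_1 = 10 − 9 = 1, and the invariant factors of ∂_1 are all 1, so H_0 ≅ Z.
  H_1: rank ker ∂_1 − rank ∂_2 = (14 − 9) − 2 = 3, and the invariant factors of ∂_2 are all 1, so H_1 ≅ Z^3.
  H_2: rank ker ∂_2 − rank ∂_3 = (2 − 2) − 0 = 0, and there is no ∂_3, so H_2 ≅ 0.

H_0 ≅ Z,  H_1 ≅ Z^3,  H_2 = 0.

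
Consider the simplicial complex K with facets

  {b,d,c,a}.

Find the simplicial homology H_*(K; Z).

We work with the vertex ordering a < b < c < d. The simplices of K, each written with vertices in increasing order, are:

  0-simplices (4): a, b, c, d
  1-simplices (6): ab, ac, ad, bc, bd, cd
  2-simplices (4): abc, abd, acd, bcd
  3-simplices (1): abcd

Hence C_0 ≅ Z^4, C_1 ≅ Z^6, C_2 ≅ Z^4, C_3 ≅ Z^1.

The boundary map ∂_1: C_1 → C_0 maps an edge to its endpoints' difference, ∂[p,q] = q − p. For instance
  ∂bc = c − b.
As a 4×6 matrix over Z this has rank 3, with invariant factors (1,1,1).

∂_2: C_2 → C_1 acts by ∂[p,q,r] = [q,r] − [p,r] + [p,q]. For instance
  ∂bcd = cd − bd + bc,
  ∂acd = cd − ad + ac.
This gives a 6×4 integer matrix of rank 3; reducing to Smith normal form yields diagonal entries (1,1,1).

Boundary ∂_3: C_3 → C_2 sends each 3-simplex σ to the alternating sum Σ_i (−1)^i (σ with its i-th vertex removed). For instance
  ∂abcd = bcd − acd + abd − abc.
As a 4×1 matrix over Z this has rank 1, with invariant factors (1).

Now H_k = ker ∂_k / im ∂_{k+1}, so:

  H_0: rank C_0 − rank ∂_1 = 4 − 3 = 1, and the invariant factors of ∂_1 are all 1, so H_0 = Z.
  H_1: rank ker ∂_1 − rank ∂_2 = (6 − 3) − 3 = 0, and the invariant factors of ∂_2 are all 1, so H_1 = 0.
  H_2: rank ker ∂_2 − rank ∂_3 = (4 − 3) − 1 = 0, and the invariant factors of ∂_3 are all 1, so H_2 = 0.
  H_3: rank ker ∂_3 − rank ∂_4 = (1 − 1) − 0 = 0, and there is no ∂_4, so H_3 = 0.

(K is a triangulation of the 3-simplex.)

H_0 ≅ Z,  H_1 = 0,  H_2 = 0,  H_3 = 0.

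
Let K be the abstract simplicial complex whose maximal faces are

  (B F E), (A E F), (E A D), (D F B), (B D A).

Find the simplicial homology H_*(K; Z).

H_0 ≅ Z,  H_1 ≅ Z,  H_2 = 0.

K has 5 vertices, 10 edges, 5 triangles.
rank ∂_0 = 0, rank ∂_1 = 4 ⇒ b_0 = 5 − 0 − 4 = 1; all invariant factors of ∂_1 are 1 so no torsion. So H_0 = Z.
rank ∂_1 = 4, rank ∂_2 = 5 ⇒ b_1 = 10 − 4 − 5 = 1; all invariant factors of ∂_2 are 1 so no torsion. So H_1 = Z.
rank ∂_2 = 5, rank ∂_3 = 0 ⇒ b_2 = 5 − 5 − 0 = 0. So H_2 = 0.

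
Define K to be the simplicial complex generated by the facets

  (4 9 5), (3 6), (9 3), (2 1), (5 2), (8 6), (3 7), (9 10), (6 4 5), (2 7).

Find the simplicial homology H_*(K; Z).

Take the total order 1 < 2 < 3 < 4 < 5 < 6 < 7 < 8 < 9 < 10 on the vertex set. Then K (dimension 2) consists of the simplices:

  0-simplices (10): [1], [2], [3], [4], [5], [6], [7], [8], [9], [10]
  1-simplices (13): [1,2], [2,5], [2,7], [3,6], [3,7], [3,9], [4,5], [4,6], [4,9], [5,6], [5,9], [6,8], [9,10]
  2-simplices (2): [4,5,6], [4,5,9]

giving chain groups C_0 ≅ Z^10, C_1 ≅ Z^13, C_2 ≅ Z^2.

∂_1: C_1 → C_0 maps an edge to its endpoints' difference, ∂[p,q] = q − p. For instance
  ∂[9,10] = [10] − [9].
The 10×13 boundary matrix has rank 9 and Smith normal form diag(1,1,1,1,1,1,1,1,1).

Boundary ∂_2: C_2 → C_1 maps a triangle to the signed sum of its edges. For instance
  ∂[4,5,9] = [5,9] − [4,9] + [4,5],
  ∂[4,5,6] = [5,6] − [4,6] + [4,5].
This gives a 13×2 integer matrix of rank 2; reducing to Smith normal form yields diagonal entries (1,1).

From H_k ≅ ker(∂_k) / im(∂_{k+1}) we obtain:

  H_0: rank C_0 − rank ∂_1 = 10 − 9 = 1, and the invariant factors of ∂_1 are all 1, so H_0 ≅ Z.
  H_1: rank ker ∂_1 − rank ∂_2 = (13 − 9) − 2 = 2, and the invariant factors of ∂_2 are all 1, so H_1 ≅ Z^2.
  H_2: rank ker ∂_2 − rank ∂_3 = (2 − 2) − 0 = 0, and there is no ∂_3, so H_2 ≅ 0.

As a check, the Euler characteristic is 10 − 13 + 2 = -1, which agrees with 1 − 2 + 0 = -1.

H_0 = Z,  H_1 = Z^2,  H_2 = 0.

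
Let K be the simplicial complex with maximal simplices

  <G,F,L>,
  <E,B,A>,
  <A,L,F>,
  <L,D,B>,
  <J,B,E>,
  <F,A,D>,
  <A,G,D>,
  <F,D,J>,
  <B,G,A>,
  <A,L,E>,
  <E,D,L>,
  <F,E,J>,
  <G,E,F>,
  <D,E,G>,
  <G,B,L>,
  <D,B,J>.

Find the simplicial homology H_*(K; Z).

Take the total order A < B < D < E < F < G < J < L on the vertex set. Then K (dimension 2) consists of the simplices:

  0-simplices (8): A, B, D, E, F, G, J, L
  1-simplices (24): AB, AD, AE, AF, AG, AL, BD, BE, BG, BJ, BL, DE, DF, DG, DJ, DL, EF, EG, EJ, EL, FG, FJ, FL, GL
  2-simplices (16): ABE, ABG, ADF, ADG, AEL, AFL, BDJ, BDL, BEJ, BGL, DEG, DEL, DFJ, EFG, EFJ, FGL

so the chain groups are C_0 ≅ Z^8, C_1 ≅ Z^24, C_2 ≅ Z^16.

∂_1: C_1 → C_0 sends each edge [p,q] (with p < q) to q − p.
The 8×24 boundary matrix has rank 7 and Smith normal form diag(1,1,1,1,1,1,1).

Boundary ∂_2: C_2 → C_1 sends each 2-simplex [p,q,r] to [q,r] − [p,r] + [p,q]. For instance
  ∂EFG = FG − EG + EF,
  ∂BGL = GL − BL + BG.
This gives a 24×16 integer matrix of rank 15; reducing to Smith normal form yields diagonal entries (1,1,1,1,1,1,1,1,1,1,1,1,1,1,1).

Now H_k = ker ∂_k / im ∂_{k+1}, so:

  H_0: rank C_0 − rank ∂_1 = 8 − 7 = 1, and the invariant factors of ∂_1 are all 1, so H_0 = Z.
  H_1: rank ker ∂_1 − rank ∂_2 = (24 − 7) − 15 = 2, and the invariant factors of ∂_2 are all 1, so H_1 = Z^2.
  H_2: rank ker ∂_2 − rank ∂_3 = (16 − 15) − 0 = 1, and there is no ∂_3, so H_2 = Z.

H_0 ≅ Z,  H_1 ≅ Z^2,  H_2 ≅ Z.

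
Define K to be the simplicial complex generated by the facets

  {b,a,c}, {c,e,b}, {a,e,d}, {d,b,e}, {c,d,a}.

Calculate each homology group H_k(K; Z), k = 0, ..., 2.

We work with the vertex ordering a < b < c < d < e. The simplices of K, each written with vertices in increasing order, are:

  0-simplices (5): a, b, c, d, e
  1-simplices (10): ab, ac, ad, ae, bc, bd, be, cd, ce, de
  2-simplices (5): abc, acd, ade, bce, bde

Hence C_0 ≅ Z^5, C_1 ≅ Z^10, C_2 ≅ Z^5.

∂_1: C_1 → C_0 is given by ∂[p,q] = [q] − [p].
The resulting 5×10 matrix has rank 4, and its Smith normal form has invariant factors (1,1,1,1).

Boundary ∂_2: C_2 → C_1 acts by ∂[p,q,r] = [q,r] − [p,r] + [p,q]. For instance
  ∂bde = de − be + bd,
  ∂abc = bc − ac + ab.
The resulting 10×5 matrix has rank 5, and its Smith normal form has invariant factors (1,1,1,1,1).

Now H_k = ker ∂_k / im ∂_{k+1}, so:

  H_0: rank C_0 − rank ∂_1 = 5 − 4 = 1, and the invariant factors of ∂_1 are all 1, so H_0 = Z.
  H_1: rank ker ∂_1 − rank ∂_2 = (10 − 4) − 5 = 1, and the invariant factors of ∂_2 are all 1, so H_1 = Z.
  H_2: rank ker ∂_2 − rank ∂_3 = (5 − 5) − 0 = 0, and there is no ∂_3, so H_2 = 0.

(K is a triangulation of the Möbius band.)

H_0 ≅ Z,  H_1 ≅ Z,  H_2 = 0.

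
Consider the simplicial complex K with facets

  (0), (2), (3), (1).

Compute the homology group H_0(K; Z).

Fix the vertex order 0 < 1 < 2 < 3 and write every simplex with vertices in increasing order. Then dim K = 0 and the simplices of K are:

  0-simplices (4): [0], [1], [2], [3]

Hence C_0 ≅ Z^4.

From H_k ≅ ker(∂_k) / im(∂_{k+1}) we obtain:

  H_0: rank C_0 − rank ∂_1 = 4 − 0 = 4, and there is no ∂_1, so H_0 = Z^4.

H_0 = Z^4.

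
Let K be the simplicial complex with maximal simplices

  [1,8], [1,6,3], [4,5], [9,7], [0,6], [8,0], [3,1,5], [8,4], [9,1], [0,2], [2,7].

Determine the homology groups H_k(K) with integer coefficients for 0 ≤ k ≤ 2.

We work with the vertex ordering 0 < 1 < 2 < 3 < 4 < 5 < 6 < 7 < 8 < 9. The simplices of K, each written with vertices in increasing order, are:

  0-simplices (10): [0], [1], [2], [3], [4], [5], [6], [7], [8], [9]
  1-simplices (14): [0,2], [0,6], [0,8], [1,3], [1,5], [1,6], [1,8], [1,9], [2,7], [3,5], [3,6], [4,5], [4,8], [7,9]
  2-simplices (2): [1,3,5], [1,3,6]

giving chain groups C_0 ≅ Z^10, C_1 ≅ Z^14, C_2 ≅ Z^2.

The boundary map ∂_1: C_1 → C_0 is given by ∂[p,q] = [q] − [p]. For instance
  ∂[0,2] = [2] − [0].
As a 10×14 matrix over Z this has rank 9, with invariant factors (1,1,1,1,1,1,1,1,1).

Boundary ∂_2: C_2 → C_1 sends each 2-simplex [p,q,r] to [q,r] − [p,r] + [p,q]. For instance
  ∂[1,3,5] = [3,5] − [1,5] + [1,3],
  ∂[1,3,6] = [3,6] − [1,6] + [1,3].
As a 14×2 matrix over Z this has rank 2, with invariant factors (1,1).

Reading off H_k = ker ∂_k / im ∂_{k+1}:

  H_0: rank C_0 − rank ∂_1 = 10 − 9 = 1, and the invariant factors of ∂_1 are all 1, so H_0 = Z.
  H_1: rank ker ∂_1 − rank ∂_2 = (14 − 9) − 2 = 3, and the invariant factors of ∂_2 are all 1, so H_1 = Z^3.
  H_2: rank ker ∂_2 − rank ∂_3 = (2 − 2) − 0 = 0, and there is no ∂_3, so H_2 = 0.

H_0 ≅ Z,  H_1 ≅ Z^3,  H_2 = 0.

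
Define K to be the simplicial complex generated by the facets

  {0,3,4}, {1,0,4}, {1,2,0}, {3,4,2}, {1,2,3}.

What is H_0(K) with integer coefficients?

Fix the vertex order 0 < 1 < 2 < 3 < 4 and write every simplex with vertices in increasing order. Then dim K = 2 and the simplices of K are:

  0-simplices (5): [0], [1], [2], [3], [4]
  1-simplices (10): [0,1], [0,2], [0,3], [0,4], [1,2], [1,3], [1,4], [2,3], [2,4], [3,4]
  2-simplices (5): [0,1,2], [0,1,4], [0,3,4], [1,2,3], [2,3,4]

Hence C_0 ≅ Z^5, C_1 ≅ Z^10, C_2 ≅ Z^5.

The boundary map ∂_1: C_1 → C_0 maps an edge to its endpoints' difference, ∂[p,q] = q − p.
The 5×10 boundary matrix has rank 4 and Smith normal form diag(1,1,1,1).

The boundary map ∂_2: C_2 → C_1 sends each 2-simplex [p,q,r] to [q,r] − [p,r] + [p,q]. For instance
  ∂[0,1,2] = [1,2] − [0,2] + [0,1],
  ∂[2,3,4] = [3,4] − [2,4] + [2,3].
The resulting 10×5 matrix has rank 5, and its Smith normal form has invariant factors (1,1,1,1,1).

From H_k ≅ ker(∂_k) / im(∂_{k+1}) we obtain:

  H_0: rank C_0 − rank ∂_1 = 5 − 4 = 1, and the invariant factors of ∂_1 are all 1, so H_0 ≅ Z.

H_0 ≅ Z.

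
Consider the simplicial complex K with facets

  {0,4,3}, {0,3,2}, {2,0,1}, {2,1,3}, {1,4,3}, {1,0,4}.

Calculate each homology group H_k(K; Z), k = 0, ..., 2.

H_0 ≅ Z,  H_1 = 0,  H_2 ≅ Z.

Fix the vertex order 0 < 1 < 2 < 3 < 4 and write every simplex with vertices in increasing order. Then dim K = 2 and the simplices of K are:

  0-simplices (5): [0], [1], [2], [3], [4]
  1-simplices (9): [0,1], [0,2], [0,3], [0,4], [1,2], [1,3], [1,4], [2,3], [3,4]
  2-simplices (6): [0,1,2], [0,1,4], [0,2,3], [0,3,4], [1,2,3], [1,3,4]

so the chain groups are C_0 ≅ Z^5, C_1 ≅ Z^9, C_2 ≅ Z^6.

The boundary map ∂_1: C_1 → C_0 sends each edge [p,q] (with p < q) to q − p.
The 5×9 boundary matrix has rank 4 and Smith normal form diag(1,1,1,1).

The boundary map ∂_2: C_2 → C_1 sends each 2-simplex [p,q,r] to [q,r] − [p,r] + [p,q]. For instance
  ∂[1,2,3] = [2,3] − [1,3] + [1,2],
  ∂[1,3,4] = [3,4] − [1,4] + [1,3].
The resulting 9×6 matrix has rank 5, and its Smith normal form has invariant factors (1,1,1,1,1).

Reading off H_k = ker ∂_k / im ∂_{k+1}:

  H_0: rank C_0 − rank ∂_1 = 5 − 4 = 1, and the invariant factors of ∂_1 are all 1, so H_0 = Z.
  H_1: rank ker ∂_1 − rank ∂_2 = (9 − 4) − 5 = 0, and the invariant factors of ∂_2 are all 1, so H_1 = 0.
  H_2: rank ker ∂_2 − rank ∂_3 = (6 − 5) − 0 = 1, and there is no ∂_3, so H_2 = Z.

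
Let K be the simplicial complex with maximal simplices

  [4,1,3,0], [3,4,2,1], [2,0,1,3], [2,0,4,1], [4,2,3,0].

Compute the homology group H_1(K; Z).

H_1 ≅ 0.

We work with the vertex ordering 0 < 1 < 2 < 3 < 4. The simplices of K, each written with vertices in increasing order, are:

  0-simplices (5): [0], [1], [2], [3], [4]
  1-simplices (10): [0,1], [0,2], [0,3], [0,4], [1,2], [1,3], [1,4], [2,3], [2,4], [3,4]
  2-simplices (10): [0,1,2], [0,1,3], [0,1,4], [0,2,3], [0,2,4], [0,3,4], [1,2,3], [1,2,4], [1,3,4], [2,3,4]
  3-simplices (5): [0,1,2,3], [0,1,2,4], [0,1,3,4], [0,2,3,4], [1,2,3,4]

giving chain groups C_0 ≅ Z^5, C_1 ≅ Z^10, C_2 ≅ Z^10, C_3 ≅ Z^5.

The boundary map ∂_1: C_1 → C_0 maps an edge to its endpoints' difference, ∂[p,q] = q − p.
This gives a 5×10 integer matrix of rank 4; reducing to Smith normal form yields diagonal entries (1,1,1,1).

∂_2: C_2 → C_1 sends each 2-simplex [p,q,r] to [q,r] − [p,r] + [p,q]. For instance
  ∂[0,3,4] = [3,4] − [0,4] + [0,3],
  ∂[0,1,2] = [1,2] − [0,2] + [0,1].
As a 10×10 matrix over Z this has rank 6, with invariant factors (1,1,1,1,1,1).

Boundary ∂_3: C_3 → C_2 sends each 3-simplex σ to the alternating sum Σ_i (−1)^i (σ with its i-th vertex removed). For instance
  ∂[0,1,2,4] = [1,2,4] − [0,2,4] + [0,1,4] − [0,1,2],
  ∂[0,1,3,4] = [1,3,4] − [0,3,4] + [0,1,4] − [0,1,3].
The resulting 10×5 matrix has rank 4, and its Smith normal form has invariant factors (1,1,1,1).

Computing H_k = (kernel of ∂_k) / (image of ∂_{k+1}):

  H_1: rank ker ∂_1 − rank ∂_2 = (10 − 4) − 6 = 0, and the invariant factors of ∂_2 are all 1, so H_1 ≅ 0.

(K is a triangulation of the 3-sphere S^3.)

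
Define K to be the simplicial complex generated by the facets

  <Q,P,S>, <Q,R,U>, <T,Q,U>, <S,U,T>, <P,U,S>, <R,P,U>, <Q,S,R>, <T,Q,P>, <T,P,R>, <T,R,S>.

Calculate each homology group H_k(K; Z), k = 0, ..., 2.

K has 6 vertices, 15 edges, 10 triangles.
rank ∂_0 = 0, rank ∂_1 = 5 ⇒ b_0 = 6 − 0 − 5 = 1; all invariant factors of ∂_1 are 1 so no torsion. So H_0 ≅ Z.
rank ∂_1 = 5, rank ∂_2 = 10 ⇒ b_1 = 15 − 5 − 10 = 0; ∂_2 has invariant factor(s) [2] giving torsion. So H_1 ≅ Z/2.
rank ∂_2 = 10, rank ∂_3 = 0 ⇒ b_2 = 10 − 10 − 0 = 0. So H_2 ≅ 0.

H_0 = Z,  H_1 = Z/2,  H_2 = 0.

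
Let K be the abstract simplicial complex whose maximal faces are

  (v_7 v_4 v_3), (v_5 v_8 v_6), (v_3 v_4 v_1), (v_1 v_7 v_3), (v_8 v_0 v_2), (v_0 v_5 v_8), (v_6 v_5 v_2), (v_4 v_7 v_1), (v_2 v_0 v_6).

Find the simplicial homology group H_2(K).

K has 9 vertices, 16 edges, 9 triangles.
rank ∂_2 = 8, rank ∂_3 = 0 ⇒ b_2 = 9 − 8 − 0 = 1. So H_2 = Z.

H_2 ≅ Z.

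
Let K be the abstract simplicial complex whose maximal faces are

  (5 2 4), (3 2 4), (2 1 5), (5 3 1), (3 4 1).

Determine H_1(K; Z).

H_1 ≅ Z.

We work with the vertex ordering 1 < 2 < 3 < 4 < 5. The simplices of K, each written with vertices in increasing order, are:

  0-simplices (5): [1], [2], [3], [4], [5]
  1-simplices (10): [1,2], [1,3], [1,4], [1,5], [2,3], [2,4], [2,5], [3,4], [3,5], [4,5]
  2-simplices (5): [1,2,5], [1,3,4], [1,3,5], [2,3,4], [2,4,5]

so the chain groups are C_0 ≅ Z^5, C_1 ≅ Z^10, C_2 ≅ Z^5.

Boundary ∂_1: C_1 → C_0 maps an edge to its endpoints' difference, ∂[p,q] = q − p. For instance
  ∂[1,3] = [3] − [1].
As a 5×10 matrix over Z this has rank 4, with invariant factors (1,1,1,1).

The boundary map ∂_2: C_2 → C_1 sends each 2-simplex [p,q,r] to [q,r] − [p,r] + [p,q]. For instance
  ∂[1,3,5] = [3,5] − [1,5] + [1,3],
  ∂[2,4,5] = [4,5] − [2,5] + [2,4].
This gives a 10×5 integer matrix of rank 5; reducing to Smith normal form yields diagonal entries (1,1,1,1,1).

Reading off H_k = ker ∂_k / im ∂_{k+1}:

  H_1: rank ker ∂_1 − rank ∂_2 = (10 − 4) − 5 = 1, and the invariant factors of ∂_2 are all 1, so H_1 ≅ Z.

(K is a triangulation of the Möbius band.)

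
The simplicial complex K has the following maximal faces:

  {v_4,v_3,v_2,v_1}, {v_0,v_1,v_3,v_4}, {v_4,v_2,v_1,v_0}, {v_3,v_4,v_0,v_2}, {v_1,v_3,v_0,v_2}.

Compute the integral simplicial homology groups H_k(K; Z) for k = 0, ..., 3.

H_0 ≅ Z,  H_1 = 0,  H_2 = 0,  H_3 ≅ Z.

Order the vertices as v_0 < v_1 < v_2 < v_3 < v_4. Listing each simplex with vertices in this order, K has dimension 3 with simplices:

  0-simplices (5): [v_0], [v_1], [v_2], [v_3], [v_4]
  1-simplices (10): [v_0,v_1], [v_0,v_2], [v_0,v_3], [v_0,v_4], [v_1,v_2], [v_1,v_3], [v_1,v_4], [v_2,v_3], [v_2,v_4], [v_3,v_4]
  2-simplices (10): [v_0,v_1,v_2], [v_0,v_1,v_3], [v_0,v_1,v_4], [v_0,v_2,v_3], [v_0,v_2,v_4], [v_0,v_3,v_4], [v_1,v_2,v_3], [v_1,v_2,v_4], [v_1,v_3,v_4], [v_2,v_3,v_4]
  3-simplices (5): [v_0,v_1,v_2,v_3], [v_0,v_1,v_2,v_4], [v_0,v_1,v_3,v_4], [v_0,v_2,v_3,v_4], [v_1,v_2,v_3,v_4]

Hence C_0 ≅ Z^5, C_1 ≅ Z^10, C_2 ≅ Z^10, C_3 ≅ Z^5.

The boundary map ∂_1: C_1 → C_0 maps an edge to its endpoints' difference, ∂[p,q] = q − p.
This gives a 5×10 integer matrix of rank 4; reducing to Smith normal form yields diagonal entries (1,1,1,1).

Boundary ∂_2: C_2 → C_1 sends each 2-simplex [p,q,r] to [q,r] − [p,r] + [p,q]. For instance
  ∂[v_2,v_3,v_4] = [v_3,v_4] − [v_2,v_4] + [v_2,v_3],
  ∂[v_1,v_3,v_4] = [v_3,v_4] − [v_1,v_4] + [v_1,v_3].
The 10×10 boundary matrix has rank 6 and Smith normal form diag(1,1,1,1,1,1).

∂_3: C_3 → C_2 sends each 3-simplex σ to the alternating sum Σ_i (−1)^i (σ with its i-th vertex removed). For instance
  ∂[v_1,v_2,v_3,v_4] = [v_2,v_3,v_4] − [v_1,v_3,v_4] + [v_1,v_2,v_4] − [v_1,v_2,v_3],
  ∂[v_0,v_1,v_2,v_4] = [v_1,v_2,v_4] − [v_0,v_2,v_4] + [v_0,v_1,v_4] − [v_0,v_1,v_2].
As a 10×5 matrix over Z this has rank 4, with invariant factors (1,1,1,1).

Reading off H_k = ker ∂_k / im ∂_{k+1}:

  H_0: rank C_0 − rank ∂_1 = 5 − 4 = 1, and the invariant factors of ∂_1 are all 1, so H_0 = Z.
  H_1: rank ker ∂_1 − rank ∂_2 = (10 − 4) − 6 = 0, and the invariant factors of ∂_2 are all 1, so H_1 = 0.
  H_2: rank ker ∂_2 − rank ∂_3 = (10 − 6) − 4 = 0, and the invariant factors of ∂_3 are all 1, so H_2 = 0.
  H_3: rank ker ∂_3 − rank ∂_4 = (5 − 4) − 0 = 1, and there is no ∂_4, so H_3 = Z.

As a check, the Euler characteristic is 5 − 10 + 10 − 5 = 0, which agrees with 1 − 0 + 0 − 1 = 0.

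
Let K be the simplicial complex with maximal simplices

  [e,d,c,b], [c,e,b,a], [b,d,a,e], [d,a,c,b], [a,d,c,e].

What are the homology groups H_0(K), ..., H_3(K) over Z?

H_0 = Z,  H_1 = 0,  H_2 = 0,  H_3 = Z.

K has 5 vertices, 10 edges, 10 triangles, 5 3-simplices.
rank ∂_0 = 0, rank ∂_1 = 4 ⇒ b_0 = 5 − 0 − 4 = 1; all invariant factors of ∂_1 are 1 so no torsion. So H_0 = Z.
rank ∂_1 = 4, rank ∂_2 = 6 ⇒ b_1 = 10 − 4 − 6 = 0; all invariant factors of ∂_2 are 1 so no torsion. So H_1 = 0.
rank ∂_2 = 6, rank ∂_3 = 4 ⇒ b_2 = 10 − 6 − 4 = 0; all invariant factors of ∂_3 are 1 so no torsion. So H_2 = 0.
rank ∂_3 = 4, rank ∂_4 = 0 ⇒ b_3 = 5 − 4 − 0 = 1. So H_3 = Z.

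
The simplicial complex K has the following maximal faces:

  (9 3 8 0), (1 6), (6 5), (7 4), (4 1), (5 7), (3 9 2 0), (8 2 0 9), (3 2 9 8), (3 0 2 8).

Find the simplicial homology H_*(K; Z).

We work with the vertex ordering 0 < 1 < 2 < 3 < 4 < 5 < 6 < 7 < 8 < 9. The simplices of K, each written with vertices in increasing order, are:

  0-simplices (10): [0], [1], [2], [3], [4], [5], [6], [7], [8], [9]
  1-simplices (15): [0,2], [0,3], [0,8], [0,9], [1,4], [1,6], [2,3], [2,8], [2,9], [3,8], [3,9], [4,7], [5,6], [5,7], [8,9]
  2-simplices (10): [0,2,3], [0,2,8], [0,2,9], [0,3,8], [0,3,9], [0,8,9], [2,3,8], [2,3,9], [2,8,9], [3,8,9]
  3-simplices (5): [0,2,3,8], [0,2,3,9], [0,2,8,9], [0,3,8,9], [2,3,8,9]

giving chain groups C_0 ≅ Z^10, C_1 ≅ Z^15, C_2 ≅ Z^10, C_3 ≅ Z^5.

Boundary ∂_1: C_1 → C_0 maps an edge to its endpoints' difference, ∂[p,q] = q − p. For instance
  ∂[2,8] = [8] − [2].
This gives a 10×15 integer matrix of rank 8; reducing to Smith normal form yields diagonal entries (1,1,1,1,1,1,1,1).

The boundary map ∂_2: C_2 → C_1 maps a triangle to the signed sum of its edges. For instance
  ∂[0,3,8] = [3,8] − [0,8] + [0,3],
  ∂[0,3,9] = [3,9] − [0,9] + [0,3].
As a 15×10 matrix over Z this has rank 6, with invariant factors (1,1,1,1,1,1).

The boundary map ∂_3: C_3 → C_2 sends each 3-simplex σ to the alternating sum Σ_i (−1)^i (σ with its i-th vertex removed). For instance
  ∂[0,2,8,9] = [2,8,9] − [0,8,9] + [0,2,9] − [0,2,8],
  ∂[2,3,8,9] = [3,8,9] − [2,8,9] + [2,3,9] − [2,3,8].
The resulting 10×5 matrix has rank 4, and its Smith normal form has invariant factors (1,1,1,1).

From H_k ≅ ker(∂_k) / im(∂_{k+1}) we obtain:

  H_0: rank C_0 − rank ∂_1 = 10 − 8 = 2, and the invariant factors of ∂_1 are all 1, so H_0 ≅ Z^2.
  H_1: rank ker ∂_1 − rank ∂_2 = (15 − 8) − 6 = 1, and the invariant factors of ∂_2 are all 1, so H_1 ≅ Z.
  H_2: rank ker ∂_2 − rank ∂_3 = (10 − 6) − 4 = 0, and the invariant factors of ∂_3 are all 1, so H_2 ≅ 0.
  H_3: rank ker ∂_3 − rank ∂_4 = (5 − 4) − 0 = 1, and there is no ∂_4, so H_3 ≅ Z.

H_0 ≅ Z^2,  H_1 ≅ Z,  H_2 = 0,  H_3 ≅ Z.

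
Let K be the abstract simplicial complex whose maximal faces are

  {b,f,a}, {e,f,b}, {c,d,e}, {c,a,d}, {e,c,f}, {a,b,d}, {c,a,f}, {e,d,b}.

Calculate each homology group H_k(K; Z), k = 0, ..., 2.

We work with the vertex ordering a < b < c < d < e < f. The simplices of K, each written with vertices in increasing order, are:

  0-simplices (6): a, b, c, d, e, f
  1-simplices (12): ab, ac, ad, af, bd, be, bf, cd, ce, cf, de, ef
  2-simplices (8): abd, abf, acd, acf, bde, bef, cde, cef

Hence C_0 ≅ Z^6, C_1 ≅ Z^12, C_2 ≅ Z^8.

The boundary map ∂_1: C_1 → C_0 maps an edge to its endpoints' difference, ∂[p,q] = q − p. For instance
  ∂be = e − b.
The 6×12 boundary matrix has rank 5 and Smith normal form diag(1,1,1,1,1).

∂_2: C_2 → C_1 maps a triangle to the signed sum of its edges. For instance
  ∂abf = bf − af + ab,
  ∂acf = cf − af + ac.
The resulting 12×8 matrix has rank 7, and its Smith normal form has invariant factors (1,1,1,1,1,1,1).

Computing H_k = (kernel of ∂_k) / (image of ∂_{k+1}):

  H_0: rank C_0 − rank ∂_1 = 6 − 5 = 1, and the invariant factors of ∂_1 are all 1, so H_0 = Z.
  H_1: rank ker ∂_1 − rank ∂_2 = (12 − 5) − 7 = 0, and the invariant factors of ∂_2 are all 1, so H_1 = 0.
  H_2: rank ker ∂_2 − rank ∂_3 = (8 − 7) − 0 = 1, and there is no ∂_3, so H_2 = Z.

H_0 ≅ Z,  H_1 = 0,  H_2 ≅ Z.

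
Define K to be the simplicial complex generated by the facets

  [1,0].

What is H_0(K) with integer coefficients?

Fix the vertex order 0 < 1 and write every simplex with vertices in increasing order. Then dim K = 1 and the simplices of K are:

  0-simplices (2): [0], [1]
  1-simplices (1): [0,1]

giving chain groups C_0 ≅ Z^2, C_1 ≅ Z^1.

Boundary ∂_1: C_1 → C_0 sends each edge [p,q] (with p < q) to q − p. For instance
  ∂[0,1] = [1] − [0].
The resulting 2×1 matrix has rank 1, and its Smith normal form has invariant factors (1).

Now H_k = ker ∂_k / im ∂_{k+1}, so:

  H_0: rank C_0 − rank ∂_1 = 2 − 1 = 1, and the invariant factors of ∂_1 are all 1, so H_0 ≅ Z.

H_0 = Z.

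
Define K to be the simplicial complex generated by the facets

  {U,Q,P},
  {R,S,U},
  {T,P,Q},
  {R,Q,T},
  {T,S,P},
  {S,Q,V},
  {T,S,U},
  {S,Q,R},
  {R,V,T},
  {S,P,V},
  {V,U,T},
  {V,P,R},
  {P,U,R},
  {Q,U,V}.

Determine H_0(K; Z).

Fix the vertex order P < Q < R < S < T < U < V and write every simplex with vertices in increasing order. Then dim K = 2 and the simplices of K are:

  0-simplices (7): P, Q, R, S, T, U, V
  1-simplices (21): PQ, PR, PS, PT, PU, PV, QR, QS, QT, QU, QV, RS, RT, RU, RV, ST, SU, SV, TU, TV, UV
  2-simplices (14): PQT, PQU, PRU, PRV, PST, PSV, QRS, QRT, QSV, QUV, RSU, RTV, STU, TUV

giving chain groups C_0 ≅ Z^7, C_1 ≅ Z^21, C_2 ≅ Z^14.

The boundary map ∂_1: C_1 → C_0 is given by ∂[p,q] = [q] − [p]. For instance
  ∂PS = S − P.
The resulting 7×21 matrix has rank 6, and its Smith normal form has invariant factors (1,1,1,1,1,1).

∂_2: C_2 → C_1 maps a triangle to the signed sum of its edges. For instance
  ∂PRV = RV − PV + PR,
  ∂QSV = SV − QV + QS.
This gives a 21×14 integer matrix of rank 13; reducing to Smith normal form yields diagonal entries (1,1,1,1,1,1,1,1,1,1,1,1,1).

Computing H_k = (kernel of ∂_k) / (image of ∂_{k+1}):

  H_0: rank C_0 − rank ∂_1 = 7 − 6 = 1, and the invariant factors of ∂_1 are all 1, so H_0 = Z.

(K is a triangulation of the torus T^2.)

H_0 = Z.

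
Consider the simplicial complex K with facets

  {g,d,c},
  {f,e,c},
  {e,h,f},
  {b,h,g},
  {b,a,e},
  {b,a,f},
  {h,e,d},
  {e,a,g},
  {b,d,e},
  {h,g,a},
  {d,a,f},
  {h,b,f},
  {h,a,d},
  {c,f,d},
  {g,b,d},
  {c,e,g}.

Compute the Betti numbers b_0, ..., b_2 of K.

Take the total order a < b < c < d < e < f < g < h on the vertex set. Then K (dimension 2) consists of the simplices:

  0-simplices (8): a, b, c, d, e, f, g, h
  1-simplices (24): ab, ad, ae, af, ag, ah, bd, be, bf, bg, bh, cd, ce, cf, cg, de, df, dg, dh, ef, eg, eh, fh, gh
  2-simplices (16): abe, abf, adf, adh, aeg, agh, bde, bdg, bfh, bgh, cdf, cdg, cef, ceg, deh, efh

so the chain groups are C_0 ≅ Z^8, C_1 ≅ Z^24, C_2 ≅ Z^16.

Boundary ∂_1: C_1 → C_0 maps an edge to its endpoints' difference, ∂[p,q] = q − p.
As a 8×24 matrix over Z this has rank 7, with invariant factors (1,1,1,1,1,1,1).

∂_2: C_2 → C_1 acts by ∂[p,q,r] = [q,r] − [p,r] + [p,q]. For instance
  ∂ceg = eg − cg + ce,
  ∂bfh = fh − bh + bf.
The 24×16 boundary matrix has rank 15 and Smith normal form diag(1,1,1,1,1,1,1,1,1,1,1,1,1,1,1).

From H_k ≅ ker(∂_k) / im(∂_{k+1}) we obtain:

  H_0: rank C_0 − rank ∂_1 = 8 − 7 = 1, and the invariant factors of ∂_1 are all 1, so H_0 = Z.
  H_1: rank ker ∂_1 − rank ∂_2 = (24 − 7) − 15 = 2, and the invariant factors of ∂_2 are all 1, so H_1 = Z^2.
  H_2: rank ker ∂_2 − rank ∂_3 = (16 − 15) − 0 = 1, and there is no ∂_3, so H_2 = Z.

Hence the Betti numbers are b_0 = 1, b_1 = 2, b_2 = 1.

b_0 = 1, b_1 = 2, b_2 = 1.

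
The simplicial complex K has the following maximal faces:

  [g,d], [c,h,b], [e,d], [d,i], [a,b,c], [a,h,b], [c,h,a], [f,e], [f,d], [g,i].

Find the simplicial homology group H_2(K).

H_2 ≅ Z.

Fix the vertex order a < b < c < d < e < f < g < h < i and write every simplex with vertices in increasing order. Then dim K = 2 and the simplices of K are:

  0-simplices (9): a, b, c, d, e, f, g, h, i
  1-simplices (12): ab, ac, ah, bc, bh, ch, de, df, dg, di, ef, gi
  2-simplices (4): abc, abh, ach, bch

so the chain groups are C_0 ≅ Z^9, C_1 ≅ Z^12, C_2 ≅ Z^4.

Boundary ∂_1: C_1 → C_0 is given by ∂[p,q] = [q] − [p].
As a 9×12 matrix over Z this has rank 7, with invariant factors (1,1,1,1,1,1,1).

The boundary map ∂_2: C_2 → C_1 sends each 2-simplex [p,q,r] to [q,r] − [p,r] + [p,q]. For instance
  ∂ach = ch − ah + ac,
  ∂bch = ch − bh + bc.
As a 12×4 matrix over Z this has rank 3, with invariant factors (1,1,1).

Computing H_k = (kernel of ∂_k) / (image of ∂_{k+1}):

  H_2: rank ker ∂_2 − rank ∂_3 = (4 − 3) − 0 = 1, and there is no ∂_3, so H_2 ≅ Z.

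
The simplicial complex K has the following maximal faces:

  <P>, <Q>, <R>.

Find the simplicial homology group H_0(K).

H_0 = Z^3.

Order the vertices as P < Q < R. Listing each simplex with vertices in this order, K has dimension 0 with simplices:

  0-simplices (3): P, Q, R

Hence C_0 ≅ Z^3.

From H_k ≅ ker(∂_k) / im(∂_{k+1}) we obtain:

  H_0: rank C_0 − rank ∂_1 = 3 − 0 = 3, and there is no ∂_1, so H_0 ≅ Z^3.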